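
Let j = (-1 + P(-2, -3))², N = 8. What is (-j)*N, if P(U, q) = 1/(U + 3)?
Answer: 0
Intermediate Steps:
P(U, q) = 1/(3 + U)
j = 0 (j = (-1 + 1/(3 - 2))² = (-1 + 1/1)² = (-1 + 1)² = 0² = 0)
(-j)*N = -1*0*8 = 0*8 = 0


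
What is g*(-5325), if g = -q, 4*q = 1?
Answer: 5325/4 ≈ 1331.3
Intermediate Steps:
q = ¼ (q = (¼)*1 = ¼ ≈ 0.25000)
g = -¼ (g = -1*¼ = -¼ ≈ -0.25000)
g*(-5325) = -¼*(-5325) = 5325/4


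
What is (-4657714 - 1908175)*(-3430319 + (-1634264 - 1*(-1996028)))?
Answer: 20147791520395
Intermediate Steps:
(-4657714 - 1908175)*(-3430319 + (-1634264 - 1*(-1996028))) = -6565889*(-3430319 + (-1634264 + 1996028)) = -6565889*(-3430319 + 361764) = -6565889*(-3068555) = 20147791520395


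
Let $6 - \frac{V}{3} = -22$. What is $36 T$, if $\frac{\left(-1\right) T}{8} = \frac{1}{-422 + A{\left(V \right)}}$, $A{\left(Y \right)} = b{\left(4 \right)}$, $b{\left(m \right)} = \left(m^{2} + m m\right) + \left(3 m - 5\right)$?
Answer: $\frac{288}{383} \approx 0.75196$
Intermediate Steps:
$V = 84$ ($V = 18 - -66 = 18 + 66 = 84$)
$b{\left(m \right)} = -5 + 2 m^{2} + 3 m$ ($b{\left(m \right)} = \left(m^{2} + m^{2}\right) + \left(-5 + 3 m\right) = 2 m^{2} + \left(-5 + 3 m\right) = -5 + 2 m^{2} + 3 m$)
$A{\left(Y \right)} = 39$ ($A{\left(Y \right)} = -5 + 2 \cdot 4^{2} + 3 \cdot 4 = -5 + 2 \cdot 16 + 12 = -5 + 32 + 12 = 39$)
$T = \frac{8}{383}$ ($T = - \frac{8}{-422 + 39} = - \frac{8}{-383} = \left(-8\right) \left(- \frac{1}{383}\right) = \frac{8}{383} \approx 0.020888$)
$36 T = 36 \cdot \frac{8}{383} = \frac{288}{383}$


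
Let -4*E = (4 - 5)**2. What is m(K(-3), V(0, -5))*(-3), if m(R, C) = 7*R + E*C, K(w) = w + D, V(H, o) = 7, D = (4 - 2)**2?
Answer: -63/4 ≈ -15.750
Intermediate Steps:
D = 4 (D = 2**2 = 4)
K(w) = 4 + w (K(w) = w + 4 = 4 + w)
E = -1/4 (E = -(4 - 5)**2/4 = -1/4*(-1)**2 = -1/4*1 = -1/4 ≈ -0.25000)
m(R, C) = 7*R - C/4
m(K(-3), V(0, -5))*(-3) = (7*(4 - 3) - 1/4*7)*(-3) = (7*1 - 7/4)*(-3) = (7 - 7/4)*(-3) = (21/4)*(-3) = -63/4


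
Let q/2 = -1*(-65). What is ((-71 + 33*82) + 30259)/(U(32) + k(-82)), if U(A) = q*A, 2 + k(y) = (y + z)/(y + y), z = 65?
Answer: 5394616/681929 ≈ 7.9108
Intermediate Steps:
q = 130 (q = 2*(-1*(-65)) = 2*65 = 130)
k(y) = -2 + (65 + y)/(2*y) (k(y) = -2 + (y + 65)/(y + y) = -2 + (65 + y)/((2*y)) = -2 + (65 + y)*(1/(2*y)) = -2 + (65 + y)/(2*y))
U(A) = 130*A
((-71 + 33*82) + 30259)/(U(32) + k(-82)) = ((-71 + 33*82) + 30259)/(130*32 + (½)*(65 - 3*(-82))/(-82)) = ((-71 + 2706) + 30259)/(4160 + (½)*(-1/82)*(65 + 246)) = (2635 + 30259)/(4160 + (½)*(-1/82)*311) = 32894/(4160 - 311/164) = 32894/(681929/164) = 32894*(164/681929) = 5394616/681929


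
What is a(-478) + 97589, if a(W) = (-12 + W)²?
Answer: 337689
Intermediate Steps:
a(-478) + 97589 = (-12 - 478)² + 97589 = (-490)² + 97589 = 240100 + 97589 = 337689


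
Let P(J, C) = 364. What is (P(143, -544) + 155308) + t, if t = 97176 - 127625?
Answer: 125223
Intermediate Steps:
t = -30449
(P(143, -544) + 155308) + t = (364 + 155308) - 30449 = 155672 - 30449 = 125223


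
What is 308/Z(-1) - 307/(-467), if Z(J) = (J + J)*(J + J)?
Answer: 36266/467 ≈ 77.657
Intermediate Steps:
Z(J) = 4*J**2 (Z(J) = (2*J)*(2*J) = 4*J**2)
308/Z(-1) - 307/(-467) = 308/((4*(-1)**2)) - 307/(-467) = 308/((4*1)) - 307*(-1/467) = 308/4 + 307/467 = 308*(1/4) + 307/467 = 77 + 307/467 = 36266/467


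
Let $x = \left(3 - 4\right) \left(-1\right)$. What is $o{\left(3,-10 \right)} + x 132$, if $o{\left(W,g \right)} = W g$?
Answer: $102$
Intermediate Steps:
$x = 1$ ($x = \left(-1\right) \left(-1\right) = 1$)
$o{\left(3,-10 \right)} + x 132 = 3 \left(-10\right) + 1 \cdot 132 = -30 + 132 = 102$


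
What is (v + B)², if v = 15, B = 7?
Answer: 484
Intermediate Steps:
(v + B)² = (15 + 7)² = 22² = 484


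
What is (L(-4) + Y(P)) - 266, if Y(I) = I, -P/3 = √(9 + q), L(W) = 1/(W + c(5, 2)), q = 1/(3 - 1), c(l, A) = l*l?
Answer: -5585/21 - 3*√38/2 ≈ -275.20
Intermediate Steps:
c(l, A) = l²
q = ½ (q = 1/2 = ½ ≈ 0.50000)
L(W) = 1/(25 + W) (L(W) = 1/(W + 5²) = 1/(W + 25) = 1/(25 + W))
P = -3*√38/2 (P = -3*√(9 + ½) = -3*√38/2 ≈ -9.2466)
(L(-4) + Y(P)) - 266 = (1/(25 - 4) - 3*√38/2) - 266 = (1/21 - 3*√38/2) - 266 = -5585/21 - 3*√38/2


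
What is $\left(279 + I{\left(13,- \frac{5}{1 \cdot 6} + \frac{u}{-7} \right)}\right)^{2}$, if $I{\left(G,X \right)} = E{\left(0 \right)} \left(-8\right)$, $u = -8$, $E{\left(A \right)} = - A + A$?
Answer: $77841$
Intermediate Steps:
$E{\left(A \right)} = 0$
$I{\left(G,X \right)} = 0$ ($I{\left(G,X \right)} = 0 \left(-8\right) = 0$)
$\left(279 + I{\left(13,- \frac{5}{1 \cdot 6} + \frac{u}{-7} \right)}\right)^{2} = \left(279 + 0\right)^{2} = 279^{2} = 77841$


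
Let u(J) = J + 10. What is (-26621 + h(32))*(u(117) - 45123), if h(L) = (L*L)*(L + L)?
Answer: -1751019340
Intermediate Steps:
u(J) = 10 + J
h(L) = 2*L³ (h(L) = L²*(2*L) = 2*L³)
(-26621 + h(32))*(u(117) - 45123) = (-26621 + 2*32³)*((10 + 117) - 45123) = (-26621 + 2*32768)*(127 - 45123) = (-26621 + 65536)*(-44996) = 38915*(-44996) = -1751019340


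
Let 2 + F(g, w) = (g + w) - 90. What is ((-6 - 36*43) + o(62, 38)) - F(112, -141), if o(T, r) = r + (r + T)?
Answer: -1295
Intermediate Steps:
o(T, r) = T + 2*r (o(T, r) = r + (T + r) = T + 2*r)
F(g, w) = -92 + g + w (F(g, w) = -2 + ((g + w) - 90) = -2 + (-90 + g + w) = -92 + g + w)
((-6 - 36*43) + o(62, 38)) - F(112, -141) = ((-6 - 36*43) + (62 + 2*38)) - (-92 + 112 - 141) = ((-6 - 1548) + (62 + 76)) - 1*(-121) = (-1554 + 138) + 121 = -1416 + 121 = -1295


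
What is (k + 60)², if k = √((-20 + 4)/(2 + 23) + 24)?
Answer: 90584/25 + 48*√146 ≈ 4203.3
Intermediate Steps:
k = 2*√146/5 (k = √(-16/25 + 24) = √(584/25) = 2*√146/5 ≈ 4.8332)
(k + 60)² = (2*√146/5 + 60)² = (60 + 2*√146/5)²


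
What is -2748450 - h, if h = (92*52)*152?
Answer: -3475618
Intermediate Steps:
h = 727168 (h = 4784*152 = 727168)
-2748450 - h = -2748450 - 1*727168 = -2748450 - 727168 = -3475618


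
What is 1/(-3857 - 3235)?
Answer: -1/7092 ≈ -0.00014100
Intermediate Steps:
1/(-3857 - 3235) = 1/(-7092) = -1/7092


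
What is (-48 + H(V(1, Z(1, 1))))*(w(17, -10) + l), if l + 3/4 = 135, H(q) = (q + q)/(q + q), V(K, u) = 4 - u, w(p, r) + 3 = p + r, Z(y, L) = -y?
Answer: -25991/4 ≈ -6497.8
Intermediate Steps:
w(p, r) = -3 + p + r (w(p, r) = -3 + (p + r) = -3 + p + r)
H(q) = 1 (H(q) = (2*q)/((2*q)) = (2*q)*(1/(2*q)) = 1)
l = 537/4 (l = -¾ + 135 = 537/4 ≈ 134.25)
(-48 + H(V(1, Z(1, 1))))*(w(17, -10) + l) = (-48 + 1)*((-3 + 17 - 10) + 537/4) = -47*(4 + 537/4) = -47*553/4 = -25991/4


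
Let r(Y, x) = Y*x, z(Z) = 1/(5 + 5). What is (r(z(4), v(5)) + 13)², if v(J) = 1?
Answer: 17161/100 ≈ 171.61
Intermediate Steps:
z(Z) = ⅒ (z(Z) = 1/10 = ⅒)
(r(z(4), v(5)) + 13)² = ((⅒)*1 + 13)² = (⅒ + 13)² = (131/10)² = 17161/100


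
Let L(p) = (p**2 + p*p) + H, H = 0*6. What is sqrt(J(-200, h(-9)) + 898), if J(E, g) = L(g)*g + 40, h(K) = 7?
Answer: 2*sqrt(406) ≈ 40.299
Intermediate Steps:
H = 0
L(p) = 2*p**2 (L(p) = (p**2 + p*p) + 0 = (p**2 + p**2) + 0 = 2*p**2 + 0 = 2*p**2)
J(E, g) = 40 + 2*g**3 (J(E, g) = (2*g**2)*g + 40 = 2*g**3 + 40 = 40 + 2*g**3)
sqrt(J(-200, h(-9)) + 898) = sqrt((40 + 2*7**3) + 898) = sqrt((40 + 2*343) + 898) = sqrt((40 + 686) + 898) = sqrt(726 + 898) = sqrt(1624) = 2*sqrt(406)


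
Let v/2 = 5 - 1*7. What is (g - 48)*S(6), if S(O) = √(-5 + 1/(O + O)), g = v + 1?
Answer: -17*I*√177/2 ≈ -113.09*I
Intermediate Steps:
v = -4 (v = 2*(5 - 1*7) = 2*(5 - 7) = 2*(-2) = -4)
g = -3 (g = -4 + 1 = -3)
S(O) = √(-5 + 1/(2*O))
(g - 48)*S(6) = (-3 - 48)*(√(-20 + 2/6)/2) = -51*√(-20 + 2*(⅙))/2 = -51*√(-20 + ⅓)/2 = -51*√(-59/3)/2 = -51*I*√177/3/2 = -17*I*√177/2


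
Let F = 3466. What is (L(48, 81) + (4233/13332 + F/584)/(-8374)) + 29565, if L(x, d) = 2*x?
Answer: 40288922183901/1358313044 ≈ 29661.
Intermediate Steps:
(L(48, 81) + (4233/13332 + F/584)/(-8374)) + 29565 = (2*48 + (4233/13332 + 3466/584)/(-8374)) + 29565 = (96 + (4233*(1/13332) + 3466*(1/584))*(-1/8374)) + 29565 = (96 + (1411/4444 + 1733/292)*(-1/8374)) + 29565 = (96 + (1014183/162206)*(-1/8374)) + 29565 = (96 - 1014183/1358313044) + 29565 = 130397038041/1358313044 + 29565 = 40288922183901/1358313044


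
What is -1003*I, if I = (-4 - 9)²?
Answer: -169507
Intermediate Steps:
I = 169 (I = (-13)² = 169)
-1003*I = -1003*169 = -169507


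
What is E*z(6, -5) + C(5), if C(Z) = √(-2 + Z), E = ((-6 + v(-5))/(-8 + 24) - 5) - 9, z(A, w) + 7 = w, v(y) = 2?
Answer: 171 + √3 ≈ 172.73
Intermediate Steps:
z(A, w) = -7 + w
E = -57/4 (E = ((-6 + 2)/(-8 + 24) - 5) - 9 = (-4/16 - 5) - 9 = (-4*1/16 - 5) - 9 = (-¼ - 5) - 9 = -21/4 - 9 = -57/4 ≈ -14.250)
E*z(6, -5) + C(5) = -57*(-7 - 5)/4 + √(-2 + 5) = -57/4*(-12) + √3 = 171 + √3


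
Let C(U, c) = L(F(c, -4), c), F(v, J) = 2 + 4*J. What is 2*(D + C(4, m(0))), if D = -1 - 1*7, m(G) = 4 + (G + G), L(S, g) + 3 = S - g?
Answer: -58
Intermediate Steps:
L(S, g) = -3 + S - g (L(S, g) = -3 + (S - g) = -3 + S - g)
m(G) = 4 + 2*G
C(U, c) = -17 - c (C(U, c) = -3 + (2 + 4*(-4)) - c = -3 + (2 - 16) - c = -3 - 14 - c = -17 - c)
D = -8 (D = -1 - 7 = -8)
2*(D + C(4, m(0))) = 2*(-8 + (-17 - (4 + 2*0))) = 2*(-8 + (-17 - (4 + 0))) = 2*(-8 + (-17 - 1*4)) = 2*(-8 + (-17 - 4)) = 2*(-8 - 21) = 2*(-29) = -58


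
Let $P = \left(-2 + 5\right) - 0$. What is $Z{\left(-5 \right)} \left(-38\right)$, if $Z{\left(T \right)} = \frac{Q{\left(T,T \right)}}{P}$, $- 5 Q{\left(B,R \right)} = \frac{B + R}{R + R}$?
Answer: $\frac{38}{15} \approx 2.5333$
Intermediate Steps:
$Q{\left(B,R \right)} = - \frac{B + R}{10 R}$ ($Q{\left(B,R \right)} = - \frac{\left(B + R\right) \frac{1}{R + R}}{5} = - \frac{\left(B + R\right) \frac{1}{2 R}}{5} = - \frac{\frac{1}{2} \frac{1}{R} \left(B + R\right)}{5} = - \frac{B + R}{10 R}$)
$P = 3$ ($P = 3 + 0 = 3$)
$Z{\left(T \right)} = - \frac{1}{15}$ ($Z{\left(T \right)} = \frac{\frac{1}{10} \frac{1}{T} \left(- T - T\right)}{3} = \frac{\left(-2\right) T}{10 T} \frac{1}{3} = \left(- \frac{1}{5}\right) \frac{1}{3} = - \frac{1}{15}$)
$Z{\left(-5 \right)} \left(-38\right) = \left(- \frac{1}{15}\right) \left(-38\right) = \frac{38}{15}$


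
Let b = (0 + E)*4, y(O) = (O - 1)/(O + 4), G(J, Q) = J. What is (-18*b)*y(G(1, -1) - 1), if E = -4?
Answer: -72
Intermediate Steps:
y(O) = (-1 + O)/(4 + O)
b = -16 (b = (0 - 4)*4 = -4*4 = -16)
(-18*b)*y(G(1, -1) - 1) = (-18*(-16))*((-1 + (1 - 1))/(4 + (1 - 1))) = 288*((-1 + 0)/(4 + 0)) = 288*(-1/4) = -72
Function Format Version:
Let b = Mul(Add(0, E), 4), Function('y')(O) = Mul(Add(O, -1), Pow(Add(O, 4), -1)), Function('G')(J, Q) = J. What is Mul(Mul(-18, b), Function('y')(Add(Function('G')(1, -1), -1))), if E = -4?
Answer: -72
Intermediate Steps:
Function('y')(O) = Mul(Pow(Add(4, O), -1), Add(-1, O)) (Function('y')(O) = Mul(Add(-1, O), Pow(Add(4, O), -1)) = Mul(Pow(Add(4, O), -1), Add(-1, O)))
b = -16 (b = Mul(Add(0, -4), 4) = Mul(-4, 4) = -16)
Mul(Mul(-18, b), Function('y')(Add(Function('G')(1, -1), -1))) = Mul(Mul(-18, -16), Mul(Pow(Add(4, Add(1, -1)), -1), Add(-1, Add(1, -1)))) = Mul(288, Mul(Pow(Add(4, 0), -1), Add(-1, 0))) = Mul(288, Mul(Pow(4, -1), -1)) = Mul(288, Mul(Rational(1, 4), -1)) = Mul(288, Rational(-1, 4)) = -72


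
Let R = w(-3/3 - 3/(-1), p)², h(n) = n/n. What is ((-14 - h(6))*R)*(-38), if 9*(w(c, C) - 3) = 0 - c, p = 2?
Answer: 118750/27 ≈ 4398.1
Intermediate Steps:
w(c, C) = 3 - c/9 (w(c, C) = 3 + (0 - c)/9 = 3 + (-c)/9 = 3 - c/9)
h(n) = 1
R = 625/81 (R = (3 - (-3/3 - 3/(-1))/9)² = (3 - (-3*⅓ - 3*(-1))/9)² = (3 - (-1 + 3)/9)² = (3 - ⅑*2)² = (3 - 2/9)² = (25/9)² = 625/81 ≈ 7.7160)
((-14 - h(6))*R)*(-38) = ((-14 - 1*1)*(625/81))*(-38) = ((-14 - 1)*(625/81))*(-38) = -15*625/81*(-38) = -3125/27*(-38) = 118750/27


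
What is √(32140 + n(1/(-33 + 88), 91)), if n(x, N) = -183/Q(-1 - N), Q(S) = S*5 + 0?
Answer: √1700227045/230 ≈ 179.28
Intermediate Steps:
Q(S) = 5*S (Q(S) = 5*S + 0 = 5*S)
n(x, N) = -183/(-5 - 5*N) (n(x, N) = -183*1/(5*(-1 - N)) = -183/(-5 - 5*N))
√(32140 + n(1/(-33 + 88), 91)) = √(32140 + 183/(5*(1 + 91))) = √(32140 + (183/5)/92) = √(32140 + (183/5)*(1/92)) = √(32140 + 183/460) = √(14784583/460) = √1700227045/230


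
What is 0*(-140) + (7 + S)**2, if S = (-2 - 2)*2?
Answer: 1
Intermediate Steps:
S = -8 (S = -4*2 = -8)
0*(-140) + (7 + S)**2 = 0*(-140) + (7 - 8)**2 = 0 + (-1)**2 = 0 + 1 = 1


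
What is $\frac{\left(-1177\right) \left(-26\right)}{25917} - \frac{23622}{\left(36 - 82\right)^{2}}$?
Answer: $- \frac{273728771}{27420186} \approx -9.9827$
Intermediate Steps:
$\frac{\left(-1177\right) \left(-26\right)}{25917} - \frac{23622}{\left(36 - 82\right)^{2}} = 30602 \cdot \frac{1}{25917} - \frac{23622}{\left(-46\right)^{2}} = \frac{30602}{25917} - \frac{23622}{2116} = \frac{30602}{25917} - \frac{11811}{1058} = - \frac{273728771}{27420186}$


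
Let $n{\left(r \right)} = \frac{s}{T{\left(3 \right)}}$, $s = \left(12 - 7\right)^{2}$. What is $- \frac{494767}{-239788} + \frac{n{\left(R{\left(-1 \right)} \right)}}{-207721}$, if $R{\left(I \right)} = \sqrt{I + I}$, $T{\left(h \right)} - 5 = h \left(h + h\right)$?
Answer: $\frac{2363784413461}{1145607072404} \approx 2.0633$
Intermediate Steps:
$T{\left(h \right)} = 5 + 2 h^{2}$ ($T{\left(h \right)} = 5 + h \left(h + h\right) = 5 + h 2 h = 5 + 2 h^{2}$)
$s = 25$ ($s = 5^{2} = 25$)
$R{\left(I \right)} = \sqrt{2} \sqrt{I}$ ($R{\left(I \right)} = \sqrt{2 I} = \sqrt{2} \sqrt{I}$)
$n{\left(r \right)} = \frac{25}{23}$ ($n{\left(r \right)} = \frac{25}{5 + 2 \cdot 3^{2}} = \frac{25}{5 + 2 \cdot 9} = \frac{25}{5 + 18} = \frac{25}{23}$)
$- \frac{494767}{-239788} + \frac{n{\left(R{\left(-1 \right)} \right)}}{-207721} = - \frac{494767}{-239788} + \frac{25}{23 \left(-207721\right)} = \left(-494767\right) \left(- \frac{1}{239788}\right) + \frac{25}{23} \left(- \frac{1}{207721}\right) = \frac{494767}{239788} - \frac{25}{4777583} = \frac{2363784413461}{1145607072404}$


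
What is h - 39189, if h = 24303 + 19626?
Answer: 4740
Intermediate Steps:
h = 43929
h - 39189 = 43929 - 39189 = 4740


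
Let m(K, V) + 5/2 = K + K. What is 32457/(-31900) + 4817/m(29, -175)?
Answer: 303721873/3540900 ≈ 85.775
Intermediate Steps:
m(K, V) = -5/2 + 2*K (m(K, V) = -5/2 + (K + K) = -5/2 + 2*K)
32457/(-31900) + 4817/m(29, -175) = 32457/(-31900) + 4817/(-5/2 + 2*29) = 32457*(-1/31900) + 4817/(-5/2 + 58) = -32457/31900 + 4817/(111/2) = -32457/31900 + 4817*(2/111) = -32457/31900 + 9634/111 = 303721873/3540900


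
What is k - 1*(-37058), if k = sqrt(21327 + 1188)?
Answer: 37058 + sqrt(22515) ≈ 37208.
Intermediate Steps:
k = sqrt(22515) ≈ 150.05
k - 1*(-37058) = sqrt(22515) - 1*(-37058) = sqrt(22515) + 37058 = 37058 + sqrt(22515)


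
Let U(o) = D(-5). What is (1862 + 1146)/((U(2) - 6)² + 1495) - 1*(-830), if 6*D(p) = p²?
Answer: 44879318/53941 ≈ 832.01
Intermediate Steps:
D(p) = p²/6
U(o) = 25/6 (U(o) = (⅙)*(-5)² = (⅙)*25 = 25/6)
(1862 + 1146)/((U(2) - 6)² + 1495) - 1*(-830) = (1862 + 1146)/((25/6 - 6)² + 1495) - 1*(-830) = 3008/((-11/6)² + 1495) + 830 = 3008/(121/36 + 1495) + 830 = 3008/(53941/36) + 830 = 3008*(36/53941) + 830 = 108288/53941 + 830 = 44879318/53941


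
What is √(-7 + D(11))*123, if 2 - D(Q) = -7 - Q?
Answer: 123*√13 ≈ 443.48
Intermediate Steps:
D(Q) = 9 + Q (D(Q) = 2 - (-7 - Q) = 2 + (7 + Q) = 9 + Q)
√(-7 + D(11))*123 = √(-7 + (9 + 11))*123 = √(-7 + 20)*123 = √13*123 = 123*√13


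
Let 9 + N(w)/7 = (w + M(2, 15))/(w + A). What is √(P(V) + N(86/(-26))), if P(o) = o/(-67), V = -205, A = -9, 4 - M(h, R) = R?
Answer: I*√93017105/1340 ≈ 7.1974*I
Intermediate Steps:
M(h, R) = 4 - R
N(w) = -63 + 7*(-11 + w)/(-9 + w) (N(w) = -63 + 7*((w + (4 - 1*15))/(w - 9)) = -63 + 7*((w + (4 - 15))/(-9 + w)) = -63 + 7*((w - 11)/(-9 + w)) = -63 + 7*((-11 + w)/(-9 + w)) = -63 + 7*(-11 + w)/(-9 + w))
P(o) = -o/67 (P(o) = o*(-1/67) = -o/67)
√(P(V) + N(86/(-26))) = √(-1/67*(-205) + 14*(35 - 344/(-26))/(-9 + 86/(-26))) = √(205/67 + 14*(35 - 344*(-1)/26)/(-9 + 86*(-1/26))) = √(205/67 + 14*(35 - 4*(-43/13))/(-9 - 43/13)) = √(205/67 + 14*(35 + 172/13)/(-160/13)) = √(205/67 + 14*(-13/160)*(627/13)) = √(205/67 - 4389/80) = √(-277663/5360) = I*√93017105/1340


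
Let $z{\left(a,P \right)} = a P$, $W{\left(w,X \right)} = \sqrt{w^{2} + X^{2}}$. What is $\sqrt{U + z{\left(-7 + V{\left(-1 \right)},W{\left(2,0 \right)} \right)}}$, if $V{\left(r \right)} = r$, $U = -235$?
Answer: $i \sqrt{251} \approx 15.843 i$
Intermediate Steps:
$W{\left(w,X \right)} = \sqrt{X^{2} + w^{2}}$
$z{\left(a,P \right)} = P a$
$\sqrt{U + z{\left(-7 + V{\left(-1 \right)},W{\left(2,0 \right)} \right)}} = \sqrt{-235 + \sqrt{0^{2} + 2^{2}} \left(-7 - 1\right)} = \sqrt{-235 + \sqrt{0 + 4} \left(-8\right)} = \sqrt{-235 + \sqrt{4} \left(-8\right)} = \sqrt{-235 + 2 \left(-8\right)} = \sqrt{-235 - 16} = \sqrt{-251} = i \sqrt{251}$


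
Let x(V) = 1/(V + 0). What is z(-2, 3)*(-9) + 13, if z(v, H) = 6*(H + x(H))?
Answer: -167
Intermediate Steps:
x(V) = 1/V
z(v, H) = 6*H + 6/H (z(v, H) = 6*(H + 1/H) = 6*H + 6/H)
z(-2, 3)*(-9) + 13 = (6*3 + 6/3)*(-9) + 13 = (18 + 6*(⅓))*(-9) + 13 = (18 + 2)*(-9) + 13 = 20*(-9) + 13 = -180 + 13 = -167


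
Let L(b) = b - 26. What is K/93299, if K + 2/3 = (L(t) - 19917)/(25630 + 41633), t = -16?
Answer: -64801/6275570637 ≈ -1.0326e-5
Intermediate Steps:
L(b) = -26 + b
K = -64801/67263 (K = -2/3 + ((-26 - 16) - 19917)/(25630 + 41633) = -2/3 + (-42 - 19917)/67263 = -2/3 - 19959*1/67263 = -2/3 - 6653/22421 = -64801/67263 ≈ -0.96340)
K/93299 = -64801/67263/93299 = -64801/67263*1/93299 = -64801/6275570637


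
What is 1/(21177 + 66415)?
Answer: 1/87592 ≈ 1.1417e-5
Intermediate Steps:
1/(21177 + 66415) = 1/87592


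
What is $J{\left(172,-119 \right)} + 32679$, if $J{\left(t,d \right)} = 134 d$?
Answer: $16733$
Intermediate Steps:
$J{\left(172,-119 \right)} + 32679 = 134 \left(-119\right) + 32679 = -15946 + 32679 = 16733$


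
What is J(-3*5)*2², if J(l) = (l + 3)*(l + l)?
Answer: 1440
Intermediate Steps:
J(l) = 2*l*(3 + l) (J(l) = (3 + l)*(2*l) = 2*l*(3 + l))
J(-3*5)*2² = (2*(-3*5)*(3 - 3*5))*2² = (2*(-15)*(3 - 15))*4 = (2*(-15)*(-12))*4 = 360*4 = 1440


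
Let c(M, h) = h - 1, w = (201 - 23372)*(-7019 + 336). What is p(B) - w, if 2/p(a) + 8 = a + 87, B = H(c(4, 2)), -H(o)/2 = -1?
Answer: -12542995231/81 ≈ -1.5485e+8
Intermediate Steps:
w = 154851793 (w = -23171*(-6683) = 154851793)
c(M, h) = -1 + h
H(o) = 2 (H(o) = -2*(-1) = 2)
B = 2
p(a) = 2/(79 + a) (p(a) = 2/(-8 + (a + 87)) = 2/(-8 + (87 + a)) = 2/(79 + a))
p(B) - w = 2/(79 + 2) - 1*154851793 = 2/81 - 154851793 = -12542995231/81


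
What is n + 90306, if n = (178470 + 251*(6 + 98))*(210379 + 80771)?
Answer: 59561810406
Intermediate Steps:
n = 59561720100 (n = (178470 + 251*104)*291150 = (178470 + 26104)*291150 = 204574*291150 = 59561720100)
n + 90306 = 59561720100 + 90306 = 59561810406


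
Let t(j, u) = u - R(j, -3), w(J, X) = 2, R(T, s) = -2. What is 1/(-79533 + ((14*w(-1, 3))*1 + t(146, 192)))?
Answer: -1/79311 ≈ -1.2609e-5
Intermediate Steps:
t(j, u) = 2 + u (t(j, u) = u - 1*(-2) = u + 2 = 2 + u)
1/(-79533 + ((14*w(-1, 3))*1 + t(146, 192))) = 1/(-79533 + ((14*2)*1 + (2 + 192))) = 1/(-79533 + (28*1 + 194)) = 1/(-79533 + (28 + 194)) = 1/(-79533 + 222) = 1/(-79311) = -1/79311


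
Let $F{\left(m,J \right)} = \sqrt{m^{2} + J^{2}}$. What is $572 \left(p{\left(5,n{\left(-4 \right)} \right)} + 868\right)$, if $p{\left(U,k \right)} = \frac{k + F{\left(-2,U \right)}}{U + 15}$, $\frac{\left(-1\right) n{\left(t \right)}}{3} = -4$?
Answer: $\frac{2484196}{5} + \frac{143 \sqrt{29}}{5} \approx 4.9699 \cdot 10^{5}$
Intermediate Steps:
$n{\left(t \right)} = 12$ ($n{\left(t \right)} = \left(-3\right) \left(-4\right) = 12$)
$F{\left(m,J \right)} = \sqrt{J^{2} + m^{2}}$
$p{\left(U,k \right)} = \frac{k + \sqrt{4 + U^{2}}}{15 + U}$ ($p{\left(U,k \right)} = \frac{k + \sqrt{U^{2} + \left(-2\right)^{2}}}{U + 15} = \frac{k + \sqrt{U^{2} + 4}}{15 + U} = \frac{k + \sqrt{4 + U^{2}}}{15 + U}$)
$572 \left(p{\left(5,n{\left(-4 \right)} \right)} + 868\right) = 572 \left(\frac{12 + \sqrt{4 + 5^{2}}}{15 + 5} + 868\right) = 572 \left(\frac{12 + \sqrt{4 + 25}}{20} + 868\right) = 572 \left(\frac{12 + \sqrt{29}}{20} + 868\right) = 572 \left(\left(\frac{3}{5} + \frac{\sqrt{29}}{20}\right) + 868\right) = 572 \left(\frac{4343}{5} + \frac{\sqrt{29}}{20}\right) = \frac{2484196}{5} + \frac{143 \sqrt{29}}{5}$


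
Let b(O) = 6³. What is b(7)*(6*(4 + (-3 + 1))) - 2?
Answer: 2590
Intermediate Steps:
b(O) = 216
b(7)*(6*(4 + (-3 + 1))) - 2 = 216*(6*(4 + (-3 + 1))) - 2 = 216*(6*(4 - 2)) - 2 = 216*(6*2) - 2 = 216*12 - 2 = 2592 - 2 = 2590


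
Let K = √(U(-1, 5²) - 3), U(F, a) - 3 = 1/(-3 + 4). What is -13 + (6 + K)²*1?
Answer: 36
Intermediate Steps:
U(F, a) = 4 (U(F, a) = 3 + 1/(-3 + 4) = 3 + 1/1 = 3 + 1 = 4)
K = 1 (K = √(4 - 3) = √1 = 1)
-13 + (6 + K)²*1 = -13 + (6 + 1)²*1 = -13 + 7²*1 = -13 + 49*1 = -13 + 49 = 36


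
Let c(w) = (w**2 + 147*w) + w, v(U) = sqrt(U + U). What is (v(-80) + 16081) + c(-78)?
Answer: 10621 + 4*I*sqrt(10) ≈ 10621.0 + 12.649*I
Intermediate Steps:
v(U) = sqrt(2)*sqrt(U) (v(U) = sqrt(2*U) = sqrt(2)*sqrt(U))
c(w) = w**2 + 148*w
(v(-80) + 16081) + c(-78) = (sqrt(2)*sqrt(-80) + 16081) - 78*(148 - 78) = (sqrt(2)*(4*I*sqrt(5)) + 16081) - 78*70 = (4*I*sqrt(10) + 16081) - 5460 = (16081 + 4*I*sqrt(10)) - 5460 = 10621 + 4*I*sqrt(10)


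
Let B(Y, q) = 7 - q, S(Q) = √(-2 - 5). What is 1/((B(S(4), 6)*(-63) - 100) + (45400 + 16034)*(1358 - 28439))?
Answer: -1/1663694317 ≈ -6.0107e-10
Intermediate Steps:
S(Q) = I*√7 (S(Q) = √(-7) = I*√7)
1/((B(S(4), 6)*(-63) - 100) + (45400 + 16034)*(1358 - 28439)) = 1/(((7 - 1*6)*(-63) - 100) + (45400 + 16034)*(1358 - 28439)) = 1/(((7 - 6)*(-63) - 100) + 61434*(-27081)) = 1/((1*(-63) - 100) - 1663694154) = 1/((-63 - 100) - 1663694154) = 1/(-163 - 1663694154) = 1/(-1663694317) = -1/1663694317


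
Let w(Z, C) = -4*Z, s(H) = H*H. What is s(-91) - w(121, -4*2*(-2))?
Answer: 8765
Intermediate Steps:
s(H) = H²
s(-91) - w(121, -4*2*(-2)) = (-91)² - (-4)*121 = 8281 - 1*(-484) = 8281 + 484 = 8765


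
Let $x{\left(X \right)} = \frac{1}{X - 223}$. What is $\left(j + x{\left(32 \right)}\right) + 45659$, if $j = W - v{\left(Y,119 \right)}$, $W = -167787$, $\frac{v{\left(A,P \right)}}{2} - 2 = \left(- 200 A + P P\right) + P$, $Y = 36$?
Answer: $- \frac{26031773}{191} \approx -1.3629 \cdot 10^{5}$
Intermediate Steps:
$x{\left(X \right)} = \frac{1}{-223 + X}$
$v{\left(A,P \right)} = 4 - 400 A + 2 P + 2 P^{2}$ ($v{\left(A,P \right)} = 4 + 2 \left(\left(- 200 A + P P\right) + P\right) = 4 + 2 \left(\left(- 200 A + P^{2}\right) + P\right) = 4 + 2 \left(\left(P^{2} - 200 A\right) + P\right) = 4 + 2 \left(P + P^{2} - 200 A\right) = 4 + \left(- 400 A + 2 P + 2 P^{2}\right) = 4 - 400 A + 2 P + 2 P^{2}$)
$j = -181951$ ($j = -167787 - \left(4 - 14400 + 2 \cdot 119 + 2 \cdot 119^{2}\right) = -167787 - \left(4 - 14400 + 238 + 2 \cdot 14161\right) = -167787 - \left(4 - 14400 + 238 + 28322\right) = -167787 - 14164 = -181951$)
$\left(j + x{\left(32 \right)}\right) + 45659 = \left(-181951 + \frac{1}{-223 + 32}\right) + 45659 = \left(-181951 + \frac{1}{-191}\right) + 45659 = \left(-181951 - \frac{1}{191}\right) + 45659 = - \frac{34752642}{191} + 45659 = - \frac{26031773}{191}$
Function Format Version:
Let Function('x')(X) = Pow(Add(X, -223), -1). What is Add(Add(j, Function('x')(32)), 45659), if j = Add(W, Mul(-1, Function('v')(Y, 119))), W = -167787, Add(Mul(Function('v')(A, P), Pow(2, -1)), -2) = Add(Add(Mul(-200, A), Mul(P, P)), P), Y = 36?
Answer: Rational(-26031773, 191) ≈ -1.3629e+5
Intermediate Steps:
Function('x')(X) = Pow(Add(-223, X), -1)
Function('v')(A, P) = Add(4, Mul(-400, A), Mul(2, P), Mul(2, Pow(P, 2))) (Function('v')(A, P) = Add(4, Mul(2, Add(Add(Mul(-200, A), Mul(P, P)), P))) = Add(4, Mul(2, Add(Add(Mul(-200, A), Pow(P, 2)), P))) = Add(4, Mul(2, Add(Add(Pow(P, 2), Mul(-200, A)), P))) = Add(4, Mul(2, Add(P, Pow(P, 2), Mul(-200, A)))) = Add(4, Add(Mul(-400, A), Mul(2, P), Mul(2, Pow(P, 2)))) = Add(4, Mul(-400, A), Mul(2, P), Mul(2, Pow(P, 2))))
j = -181951 (j = Add(-167787, Mul(-1, Add(4, Mul(-400, 36), Mul(2, 119), Mul(2, Pow(119, 2))))) = Add(-167787, Mul(-1, Add(4, -14400, 238, Mul(2, 14161)))) = Add(-167787, Mul(-1, Add(4, -14400, 238, 28322))) = Add(-167787, Mul(-1, 14164)) = Add(-167787, -14164) = -181951)
Add(Add(j, Function('x')(32)), 45659) = Add(Add(-181951, Pow(Add(-223, 32), -1)), 45659) = Add(Add(-181951, Pow(-191, -1)), 45659) = Add(Add(-181951, Rational(-1, 191)), 45659) = Add(Rational(-34752642, 191), 45659) = Rational(-26031773, 191)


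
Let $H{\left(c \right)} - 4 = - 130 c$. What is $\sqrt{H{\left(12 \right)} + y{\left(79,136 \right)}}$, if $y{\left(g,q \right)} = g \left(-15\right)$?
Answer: $i \sqrt{2741} \approx 52.355 i$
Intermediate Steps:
$H{\left(c \right)} = 4 - 130 c$
$y{\left(g,q \right)} = - 15 g$
$\sqrt{H{\left(12 \right)} + y{\left(79,136 \right)}} = \sqrt{\left(4 - 1560\right) - 1185} = \sqrt{-1556 - 1185} = \sqrt{-2741} = i \sqrt{2741}$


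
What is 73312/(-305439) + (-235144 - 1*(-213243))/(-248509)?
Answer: -11529272269/75904340451 ≈ -0.15189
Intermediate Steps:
73312/(-305439) + (-235144 - 1*(-213243))/(-248509) = 73312*(-1/305439) + (-235144 + 213243)*(-1/248509) = -73312/305439 - 21901*(-1/248509) = -73312/305439 + 21901/248509 = -11529272269/75904340451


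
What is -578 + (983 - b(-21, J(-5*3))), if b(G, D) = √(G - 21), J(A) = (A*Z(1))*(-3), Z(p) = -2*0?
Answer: 405 - I*√42 ≈ 405.0 - 6.4807*I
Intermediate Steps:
Z(p) = 0
J(A) = 0 (J(A) = (A*0)*(-3) = 0*(-3) = 0)
b(G, D) = √(-21 + G)
-578 + (983 - b(-21, J(-5*3))) = -578 + (983 - √(-21 - 21)) = -578 + (983 - √(-42)) = -578 + (983 - I*√42) = 405 - I*√42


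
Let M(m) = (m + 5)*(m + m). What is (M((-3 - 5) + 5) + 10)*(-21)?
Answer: 42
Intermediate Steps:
M(m) = 2*m*(5 + m) (M(m) = (5 + m)*(2*m) = 2*m*(5 + m))
(M((-3 - 5) + 5) + 10)*(-21) = (2*((-3 - 5) + 5)*(5 + ((-3 - 5) + 5)) + 10)*(-21) = (2*(-8 + 5)*(5 + (-8 + 5)) + 10)*(-21) = (2*(-3)*(5 - 3) + 10)*(-21) = (2*(-3)*2 + 10)*(-21) = (-12 + 10)*(-21) = -2*(-21) = 42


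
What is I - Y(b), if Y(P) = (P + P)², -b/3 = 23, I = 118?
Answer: -18926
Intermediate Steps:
b = -69 (b = -3*23 = -69)
Y(P) = 4*P² (Y(P) = (2*P)² = 4*P²)
I - Y(b) = 118 - 4*(-69)² = 118 - 4*4761 = 118 - 1*19044 = 118 - 19044 = -18926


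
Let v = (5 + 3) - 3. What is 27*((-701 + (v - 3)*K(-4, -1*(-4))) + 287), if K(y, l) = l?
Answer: -10962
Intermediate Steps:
v = 5 (v = 8 - 3 = 5)
27*((-701 + (v - 3)*K(-4, -1*(-4))) + 287) = 27*((-701 + (5 - 3)*(-1*(-4))) + 287) = 27*((-701 + 2*4) + 287) = 27*((-701 + 8) + 287) = 27*(-693 + 287) = 27*(-406) = -10962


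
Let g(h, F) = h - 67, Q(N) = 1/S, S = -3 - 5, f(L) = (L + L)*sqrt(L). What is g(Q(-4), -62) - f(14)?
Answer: -537/8 - 28*sqrt(14) ≈ -171.89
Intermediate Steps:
f(L) = 2*L**(3/2) (f(L) = (2*L)*sqrt(L) = 2*L**(3/2))
S = -8
Q(N) = -1/8 (Q(N) = 1/(-8) = -1/8)
g(h, F) = -67 + h
g(Q(-4), -62) - f(14) = (-67 - 1/8) - 2*14**(3/2) = -537/8 - 2*14*sqrt(14) = -537/8 - 28*sqrt(14)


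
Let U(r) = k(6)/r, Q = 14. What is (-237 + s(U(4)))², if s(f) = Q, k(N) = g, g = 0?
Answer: 49729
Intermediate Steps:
k(N) = 0
U(r) = 0 (U(r) = 0/r = 0)
s(f) = 14
(-237 + s(U(4)))² = (-237 + 14)² = (-223)² = 49729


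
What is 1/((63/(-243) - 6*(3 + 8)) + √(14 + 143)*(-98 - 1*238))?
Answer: 48303/12918085367 - 244944*√157/12918085367 ≈ -0.00023385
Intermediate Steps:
1/((63/(-243) - 6*(3 + 8)) + √(14 + 143)*(-98 - 1*238)) = 1/((63*(-1/243) - 6*11) + √157*(-98 - 238)) = 1/((-7/27 - 66) + √157*(-336)) = 1/(-1789/27 - 336*√157)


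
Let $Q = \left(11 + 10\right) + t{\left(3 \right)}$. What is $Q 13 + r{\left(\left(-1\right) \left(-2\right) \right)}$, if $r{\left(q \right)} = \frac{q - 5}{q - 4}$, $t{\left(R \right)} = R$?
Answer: $\frac{627}{2} \approx 313.5$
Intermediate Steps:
$r{\left(q \right)} = \frac{-5 + q}{-4 + q}$
$Q = 24$ ($Q = \left(11 + 10\right) + 3 = 21 + 3 = 24$)
$Q 13 + r{\left(\left(-1\right) \left(-2\right) \right)} = 24 \cdot 13 + \frac{-5 - -2}{-4 - -2} = 312 + \frac{-5 + 2}{-4 + 2} = 312 + \frac{1}{-2} \left(-3\right) = 312 - - \frac{3}{2} = 312 + \frac{3}{2} = \frac{627}{2}$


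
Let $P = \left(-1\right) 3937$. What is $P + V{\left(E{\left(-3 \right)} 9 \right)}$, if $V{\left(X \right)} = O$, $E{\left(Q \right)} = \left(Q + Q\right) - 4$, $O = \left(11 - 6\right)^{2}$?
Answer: $-3912$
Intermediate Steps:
$P = -3937$
$O = 25$ ($O = 5^{2} = 25$)
$E{\left(Q \right)} = -4 + 2 Q$ ($E{\left(Q \right)} = 2 Q - 4 = -4 + 2 Q$)
$V{\left(X \right)} = 25$
$P + V{\left(E{\left(-3 \right)} 9 \right)} = -3937 + 25 = -3912$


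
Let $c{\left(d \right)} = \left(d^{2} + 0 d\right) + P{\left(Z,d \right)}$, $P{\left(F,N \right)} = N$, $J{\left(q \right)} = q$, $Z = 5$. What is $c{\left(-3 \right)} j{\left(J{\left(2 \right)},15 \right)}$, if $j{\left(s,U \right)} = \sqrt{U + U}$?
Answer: $6 \sqrt{30} \approx 32.863$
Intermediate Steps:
$j{\left(s,U \right)} = \sqrt{2} \sqrt{U}$ ($j{\left(s,U \right)} = \sqrt{2 U} = \sqrt{2} \sqrt{U}$)
$c{\left(d \right)} = d + d^{2}$ ($c{\left(d \right)} = \left(d^{2} + 0 d\right) + d = \left(d^{2} + 0\right) + d = d^{2} + d = d + d^{2}$)
$c{\left(-3 \right)} j{\left(J{\left(2 \right)},15 \right)} = - 3 \left(1 - 3\right) \sqrt{2} \sqrt{15} = \left(-3\right) \left(-2\right) \sqrt{30} = 6 \sqrt{30}$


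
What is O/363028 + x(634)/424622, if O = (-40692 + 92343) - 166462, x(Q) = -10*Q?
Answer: -25526436981/77074837708 ≈ -0.33119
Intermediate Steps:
O = -114811 (O = 51651 - 166462 = -114811)
O/363028 + x(634)/424622 = -114811/363028 - 10*634/424622 = -114811*1/363028 - 6340*1/424622 = -114811/363028 - 3170/212311 = -25526436981/77074837708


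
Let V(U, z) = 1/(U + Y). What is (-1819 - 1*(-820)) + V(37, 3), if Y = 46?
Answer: -82916/83 ≈ -998.99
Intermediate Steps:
V(U, z) = 1/(46 + U) (V(U, z) = 1/(U + 46) = 1/(46 + U))
(-1819 - 1*(-820)) + V(37, 3) = (-1819 - 1*(-820)) + 1/(46 + 37) = (-1819 + 820) + 1/83 = -999 + 1/83 = -82916/83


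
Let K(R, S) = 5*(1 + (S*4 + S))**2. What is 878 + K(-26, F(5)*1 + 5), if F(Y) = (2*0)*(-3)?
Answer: 4258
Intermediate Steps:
F(Y) = 0 (F(Y) = 0*(-3) = 0)
K(R, S) = 5*(1 + 5*S)**2 (K(R, S) = 5*(1 + (4*S + S))**2 = 5*(1 + 5*S)**2)
878 + K(-26, F(5)*1 + 5) = 878 + 5*(1 + 5*(0*1 + 5))**2 = 878 + 5*(1 + 5*(0 + 5))**2 = 878 + 5*(1 + 5*5)**2 = 878 + 5*(1 + 25)**2 = 878 + 5*26**2 = 878 + 5*676 = 878 + 3380 = 4258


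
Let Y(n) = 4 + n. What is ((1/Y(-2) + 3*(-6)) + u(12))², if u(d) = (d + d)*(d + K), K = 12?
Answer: 1247689/4 ≈ 3.1192e+5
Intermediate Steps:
u(d) = 2*d*(12 + d) (u(d) = (d + d)*(d + 12) = (2*d)*(12 + d) = 2*d*(12 + d))
((1/Y(-2) + 3*(-6)) + u(12))² = ((1/(4 - 2) + 3*(-6)) + 2*12*(12 + 12))² = ((1/2 - 18) + 2*12*24)² = ((1*(½) - 18) + 576)² = ((½ - 18) + 576)² = (-35/2 + 576)² = (1117/2)² = 1247689/4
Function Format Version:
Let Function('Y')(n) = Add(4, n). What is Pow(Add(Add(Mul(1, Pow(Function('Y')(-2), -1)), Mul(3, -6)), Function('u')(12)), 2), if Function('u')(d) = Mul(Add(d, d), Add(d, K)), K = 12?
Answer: Rational(1247689, 4) ≈ 3.1192e+5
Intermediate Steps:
Function('u')(d) = Mul(2, d, Add(12, d)) (Function('u')(d) = Mul(Add(d, d), Add(d, 12)) = Mul(Mul(2, d), Add(12, d)) = Mul(2, d, Add(12, d)))
Pow(Add(Add(Mul(1, Pow(Function('Y')(-2), -1)), Mul(3, -6)), Function('u')(12)), 2) = Pow(Add(Add(Mul(1, Pow(Add(4, -2), -1)), Mul(3, -6)), Mul(2, 12, Add(12, 12))), 2) = Pow(Add(Add(Mul(1, Pow(2, -1)), -18), Mul(2, 12, 24)), 2) = Pow(Add(Add(Mul(1, Rational(1, 2)), -18), 576), 2) = Pow(Add(Add(Rational(1, 2), -18), 576), 2) = Pow(Add(Rational(-35, 2), 576), 2) = Pow(Rational(1117, 2), 2) = Rational(1247689, 4)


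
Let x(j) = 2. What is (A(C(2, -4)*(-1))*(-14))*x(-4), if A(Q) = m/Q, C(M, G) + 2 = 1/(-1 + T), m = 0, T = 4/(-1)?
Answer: 0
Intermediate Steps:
T = -4 (T = 4*(-1) = -4)
C(M, G) = -11/5 (C(M, G) = -2 + 1/(-1 - 4) = -2 + 1/(-5) = -2 - ⅕ = -11/5)
A(Q) = 0 (A(Q) = 0/Q = 0)
(A(C(2, -4)*(-1))*(-14))*x(-4) = (0*(-14))*2 = 0*2 = 0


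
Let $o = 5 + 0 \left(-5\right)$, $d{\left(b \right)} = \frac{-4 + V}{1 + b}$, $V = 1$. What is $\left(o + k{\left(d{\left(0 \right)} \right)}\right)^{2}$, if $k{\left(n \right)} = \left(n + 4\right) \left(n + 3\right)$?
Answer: $25$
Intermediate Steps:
$d{\left(b \right)} = - \frac{3}{1 + b}$ ($d{\left(b \right)} = \frac{-4 + 1}{1 + b} = - \frac{3}{1 + b}$)
$k{\left(n \right)} = \left(3 + n\right) \left(4 + n\right)$ ($k{\left(n \right)} = \left(4 + n\right) \left(3 + n\right) = \left(3 + n\right) \left(4 + n\right)$)
$o = 5$ ($o = 5 + 0 = 5$)
$\left(o + k{\left(d{\left(0 \right)} \right)}\right)^{2} = \left(5 + \left(12 + \left(- \frac{3}{1 + 0}\right)^{2} + 7 \left(- \frac{3}{1 + 0}\right)\right)\right)^{2} = \left(5 + \left(12 + \left(- \frac{3}{1}\right)^{2} + 7 \left(- \frac{3}{1}\right)\right)\right)^{2} = \left(5 + \left(12 + \left(\left(-3\right) 1\right)^{2} + 7 \left(\left(-3\right) 1\right)\right)\right)^{2} = \left(5 + \left(12 + \left(-3\right)^{2} + 7 \left(-3\right)\right)\right)^{2} = \left(5 + \left(12 + 9 - 21\right)\right)^{2} = \left(5 + 0\right)^{2} = 5^{2} = 25$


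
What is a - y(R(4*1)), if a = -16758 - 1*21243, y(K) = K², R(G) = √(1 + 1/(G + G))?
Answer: -304017/8 ≈ -38002.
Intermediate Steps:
R(G) = √(1 + 1/(2*G))
a = -38001 (a = -16758 - 21243 = -38001)
a - y(R(4*1)) = -38001 - (√(4 + 2/((4*1)))/2)² = -38001 - (√(4 + 2/4)/2)² = -38001 - (√(4 + 2*(¼))/2)² = -38001 - (√(4 + ½)/2)² = -38001 - (√(9/2)/2)² = -38001 - ((3*√2/2)/2)² = -38001 - (3*√2/4)² = -38001 - 1*9/8 = -38001 - 9/8 = -304017/8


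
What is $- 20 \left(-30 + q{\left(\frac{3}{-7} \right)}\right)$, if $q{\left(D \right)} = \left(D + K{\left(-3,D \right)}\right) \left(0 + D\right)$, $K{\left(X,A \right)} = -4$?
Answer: $\frac{27540}{49} \approx 562.04$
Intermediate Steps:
$q{\left(D \right)} = D \left(-4 + D\right)$ ($q{\left(D \right)} = \left(D - 4\right) \left(0 + D\right) = \left(-4 + D\right) D = D \left(-4 + D\right)$)
$- 20 \left(-30 + q{\left(\frac{3}{-7} \right)}\right) = - 20 \left(-30 + \frac{3}{-7} \left(-4 + \frac{3}{-7}\right)\right) = - 20 \left(-30 + 3 \left(- \frac{1}{7}\right) \left(-4 + 3 \left(- \frac{1}{7}\right)\right)\right) = - 20 \left(-30 - \frac{3 \left(-4 - \frac{3}{7}\right)}{7}\right) = - 20 \left(-30 - - \frac{93}{49}\right) = - 20 \left(-30 + \frac{93}{49}\right) = \left(-20\right) \left(- \frac{1377}{49}\right) = \frac{27540}{49}$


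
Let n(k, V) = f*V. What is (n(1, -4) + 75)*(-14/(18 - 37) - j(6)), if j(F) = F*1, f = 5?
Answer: -5500/19 ≈ -289.47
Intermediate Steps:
n(k, V) = 5*V
j(F) = F
(n(1, -4) + 75)*(-14/(18 - 37) - j(6)) = (5*(-4) + 75)*(-14/(18 - 37) - 1*6) = (-20 + 75)*(-14/(-19) - 6) = 55*(-14*(-1/19) - 6) = 55*(14/19 - 6) = 55*(-100/19) = -5500/19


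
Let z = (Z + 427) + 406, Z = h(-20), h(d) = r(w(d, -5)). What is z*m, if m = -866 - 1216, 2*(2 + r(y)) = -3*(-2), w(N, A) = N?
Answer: -1736388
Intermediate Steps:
r(y) = 1 (r(y) = -2 + (-3*(-2))/2 = -2 + (½)*6 = -2 + 3 = 1)
h(d) = 1
Z = 1
m = -2082
z = 834 (z = (1 + 427) + 406 = 428 + 406 = 834)
z*m = 834*(-2082) = -1736388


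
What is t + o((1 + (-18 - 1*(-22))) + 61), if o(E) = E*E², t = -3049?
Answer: 284447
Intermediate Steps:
o(E) = E³
t + o((1 + (-18 - 1*(-22))) + 61) = -3049 + ((1 + (-18 - 1*(-22))) + 61)³ = -3049 + ((1 + (-18 + 22)) + 61)³ = -3049 + ((1 + 4) + 61)³ = -3049 + (5 + 61)³ = -3049 + 66³ = -3049 + 287496 = 284447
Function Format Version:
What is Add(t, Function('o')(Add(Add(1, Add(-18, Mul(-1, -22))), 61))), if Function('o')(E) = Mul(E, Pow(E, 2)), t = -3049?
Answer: 284447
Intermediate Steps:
Function('o')(E) = Pow(E, 3)
Add(t, Function('o')(Add(Add(1, Add(-18, Mul(-1, -22))), 61))) = Add(-3049, Pow(Add(Add(1, Add(-18, Mul(-1, -22))), 61), 3)) = Add(-3049, Pow(Add(Add(1, Add(-18, 22)), 61), 3)) = Add(-3049, Pow(Add(Add(1, 4), 61), 3)) = Add(-3049, Pow(Add(5, 61), 3)) = Add(-3049, Pow(66, 3)) = Add(-3049, 287496) = 284447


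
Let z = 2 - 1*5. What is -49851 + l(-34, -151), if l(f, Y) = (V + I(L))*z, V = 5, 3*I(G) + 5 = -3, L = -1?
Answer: -49858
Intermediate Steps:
I(G) = -8/3 (I(G) = -5/3 + (⅓)*(-3) = -5/3 - 1 = -8/3)
z = -3 (z = 2 - 5 = -3)
l(f, Y) = -7 (l(f, Y) = (5 - 8/3)*(-3) = (7/3)*(-3) = -7)
-49851 + l(-34, -151) = -49851 - 7 = -49858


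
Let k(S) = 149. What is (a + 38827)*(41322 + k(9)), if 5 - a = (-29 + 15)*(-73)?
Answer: 1568018510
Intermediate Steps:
a = -1017 (a = 5 - (-29 + 15)*(-73) = 5 - (-14)*(-73) = 5 - 1*1022 = 5 - 1022 = -1017)
(a + 38827)*(41322 + k(9)) = (-1017 + 38827)*(41322 + 149) = 37810*41471 = 1568018510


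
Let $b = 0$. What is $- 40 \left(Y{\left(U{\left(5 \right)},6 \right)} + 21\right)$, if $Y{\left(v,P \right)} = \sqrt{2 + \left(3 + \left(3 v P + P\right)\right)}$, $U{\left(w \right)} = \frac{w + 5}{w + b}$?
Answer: $-840 - 40 \sqrt{47} \approx -1114.2$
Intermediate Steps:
$U{\left(w \right)} = \frac{5 + w}{w}$ ($U{\left(w \right)} = \frac{w + 5}{w + 0} = \frac{5 + w}{w}$)
$Y{\left(v,P \right)} = \sqrt{5 + P + 3 P v}$ ($Y{\left(v,P \right)} = \sqrt{2 + \left(3 + \left(3 P v + P\right)\right)} = \sqrt{2 + \left(3 + \left(P + 3 P v\right)\right)} = \sqrt{2 + \left(3 + P + 3 P v\right)} = \sqrt{5 + P + 3 P v}$)
$- 40 \left(Y{\left(U{\left(5 \right)},6 \right)} + 21\right) = - 40 \left(\sqrt{5 + 6 + 3 \cdot 6 \frac{5 + 5}{5}} + 21\right) = - 40 \left(\sqrt{5 + 6 + 3 \cdot 6 \cdot \frac{1}{5} \cdot 10} + 21\right) = - 40 \left(\sqrt{5 + 6 + 3 \cdot 6 \cdot 2} + 21\right) = - 40 \left(\sqrt{5 + 6 + 36} + 21\right) = - 40 \left(\sqrt{47} + 21\right) = - 40 \left(21 + \sqrt{47}\right) = -840 - 40 \sqrt{47}$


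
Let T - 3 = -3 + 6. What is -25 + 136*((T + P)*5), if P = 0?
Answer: 4055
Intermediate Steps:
T = 6 (T = 3 + (-3 + 6) = 3 + 3 = 6)
-25 + 136*((T + P)*5) = -25 + 136*((6 + 0)*5) = -25 + 136*(6*5) = -25 + 136*30 = -25 + 4080 = 4055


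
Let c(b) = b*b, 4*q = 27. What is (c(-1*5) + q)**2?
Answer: 16129/16 ≈ 1008.1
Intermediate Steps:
q = 27/4 (q = (1/4)*27 = 27/4 ≈ 6.7500)
c(b) = b**2
(c(-1*5) + q)**2 = ((-1*5)**2 + 27/4)**2 = ((-5)**2 + 27/4)**2 = (25 + 27/4)**2 = (127/4)**2 = 16129/16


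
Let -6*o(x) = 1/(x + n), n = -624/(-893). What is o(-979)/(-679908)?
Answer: -893/3563899600104 ≈ -2.5057e-10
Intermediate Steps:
n = 624/893 (n = -624*(-1/893) = 624/893 ≈ 0.69877)
o(x) = -1/(6*(624/893 + x)) (o(x) = -1/(6*(x + 624/893)) = -1/(6*(624/893 + x)))
o(-979)/(-679908) = -893/(3744 + 5358*(-979))/(-679908) = -893/(3744 - 5245482)*(-1/679908) = -893/(-5241738)*(-1/679908) = -893*(-1/5241738)*(-1/679908) = (893/5241738)*(-1/679908) = -893/3563899600104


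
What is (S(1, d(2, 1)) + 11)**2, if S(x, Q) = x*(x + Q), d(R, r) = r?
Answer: 169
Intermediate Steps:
S(x, Q) = x*(Q + x)
(S(1, d(2, 1)) + 11)**2 = (1*(1 + 1) + 11)**2 = (1*2 + 11)**2 = (2 + 11)**2 = 13**2 = 169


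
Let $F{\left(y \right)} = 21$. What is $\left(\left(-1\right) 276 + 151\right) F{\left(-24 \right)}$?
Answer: $-2625$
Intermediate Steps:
$\left(\left(-1\right) 276 + 151\right) F{\left(-24 \right)} = \left(\left(-1\right) 276 + 151\right) 21 = \left(-276 + 151\right) 21 = \left(-125\right) 21 = -2625$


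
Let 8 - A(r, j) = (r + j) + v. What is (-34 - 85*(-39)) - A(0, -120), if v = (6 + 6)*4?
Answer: 3201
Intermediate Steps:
v = 48 (v = 12*4 = 48)
A(r, j) = -40 - j - r (A(r, j) = 8 - ((r + j) + 48) = 8 - ((j + r) + 48) = 8 - (48 + j + r) = 8 + (-48 - j - r) = -40 - j - r)
(-34 - 85*(-39)) - A(0, -120) = (-34 - 85*(-39)) - (-40 - 1*(-120) - 1*0) = (-34 + 3315) - (-40 + 120 + 0) = 3281 - 1*80 = 3281 - 80 = 3201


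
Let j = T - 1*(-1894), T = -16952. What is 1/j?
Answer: -1/15058 ≈ -6.6410e-5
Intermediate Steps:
j = -15058 (j = -16952 - 1*(-1894) = -16952 + 1894 = -15058)
1/j = 1/(-15058) = -1/15058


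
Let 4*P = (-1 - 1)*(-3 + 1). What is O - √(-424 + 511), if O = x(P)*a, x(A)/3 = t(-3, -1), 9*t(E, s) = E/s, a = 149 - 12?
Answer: 137 - √87 ≈ 127.67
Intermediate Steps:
a = 137
P = 1 (P = ((-1 - 1)*(-3 + 1))/4 = (-2*(-2))/4 = (¼)*4 = 1)
t(E, s) = E/(9*s) (t(E, s) = (E/s)/9 = E/(9*s))
x(A) = 1 (x(A) = 3*((⅑)*(-3)/(-1)) = 3*((⅑)*(-3)*(-1)) = 3*(⅓) = 1)
O = 137 (O = 1*137 = 137)
O - √(-424 + 511) = 137 - √(-424 + 511) = 137 - √87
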